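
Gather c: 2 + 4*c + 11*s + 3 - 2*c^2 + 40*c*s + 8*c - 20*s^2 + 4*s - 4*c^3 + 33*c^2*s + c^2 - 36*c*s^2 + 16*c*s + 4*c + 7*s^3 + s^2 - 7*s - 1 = -4*c^3 + c^2*(33*s - 1) + c*(-36*s^2 + 56*s + 16) + 7*s^3 - 19*s^2 + 8*s + 4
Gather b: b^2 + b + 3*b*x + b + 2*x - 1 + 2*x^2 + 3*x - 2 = b^2 + b*(3*x + 2) + 2*x^2 + 5*x - 3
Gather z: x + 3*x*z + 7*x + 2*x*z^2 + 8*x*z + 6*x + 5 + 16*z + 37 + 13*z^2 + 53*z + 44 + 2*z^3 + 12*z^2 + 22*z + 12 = 14*x + 2*z^3 + z^2*(2*x + 25) + z*(11*x + 91) + 98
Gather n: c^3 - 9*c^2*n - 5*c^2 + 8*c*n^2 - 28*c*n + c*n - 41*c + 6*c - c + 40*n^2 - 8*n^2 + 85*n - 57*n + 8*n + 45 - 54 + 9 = c^3 - 5*c^2 - 36*c + n^2*(8*c + 32) + n*(-9*c^2 - 27*c + 36)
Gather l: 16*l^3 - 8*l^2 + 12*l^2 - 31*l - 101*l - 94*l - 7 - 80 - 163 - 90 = 16*l^3 + 4*l^2 - 226*l - 340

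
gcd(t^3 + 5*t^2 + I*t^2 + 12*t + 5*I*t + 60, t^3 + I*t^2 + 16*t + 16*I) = t + 4*I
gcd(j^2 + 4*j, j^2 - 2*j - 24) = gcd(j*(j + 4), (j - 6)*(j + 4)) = j + 4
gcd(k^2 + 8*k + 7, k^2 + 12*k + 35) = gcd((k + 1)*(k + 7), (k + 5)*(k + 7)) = k + 7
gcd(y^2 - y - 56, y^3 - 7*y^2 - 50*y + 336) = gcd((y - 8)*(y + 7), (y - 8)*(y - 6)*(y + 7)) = y^2 - y - 56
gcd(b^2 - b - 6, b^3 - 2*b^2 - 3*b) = b - 3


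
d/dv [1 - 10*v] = -10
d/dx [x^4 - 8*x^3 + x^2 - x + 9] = 4*x^3 - 24*x^2 + 2*x - 1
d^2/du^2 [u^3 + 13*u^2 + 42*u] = 6*u + 26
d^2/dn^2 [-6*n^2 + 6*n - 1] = -12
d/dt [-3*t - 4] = -3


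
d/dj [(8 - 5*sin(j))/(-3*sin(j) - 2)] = 34*cos(j)/(3*sin(j) + 2)^2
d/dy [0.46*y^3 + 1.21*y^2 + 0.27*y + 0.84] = 1.38*y^2 + 2.42*y + 0.27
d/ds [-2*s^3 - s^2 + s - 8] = -6*s^2 - 2*s + 1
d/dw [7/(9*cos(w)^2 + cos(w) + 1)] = 7*(18*cos(w) + 1)*sin(w)/(9*cos(w)^2 + cos(w) + 1)^2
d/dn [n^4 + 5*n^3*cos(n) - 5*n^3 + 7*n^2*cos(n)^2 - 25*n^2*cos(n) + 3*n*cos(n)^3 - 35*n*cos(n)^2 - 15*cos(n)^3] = -5*n^3*sin(n) + 4*n^3 + 25*n^2*sin(n) - 7*n^2*sin(2*n) + 15*n^2*cos(n) - 15*n^2 - 9*n*sin(n)*cos(n)^2 + 35*n*sin(2*n) + 14*n*cos(n)^2 - 50*n*cos(n) + 45*sin(n)*cos(n)^2 + 3*cos(n)^3 - 35*cos(n)^2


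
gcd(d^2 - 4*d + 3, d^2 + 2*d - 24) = 1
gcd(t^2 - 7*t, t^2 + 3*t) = t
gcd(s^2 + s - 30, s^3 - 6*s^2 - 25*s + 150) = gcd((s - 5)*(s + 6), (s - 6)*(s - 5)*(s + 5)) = s - 5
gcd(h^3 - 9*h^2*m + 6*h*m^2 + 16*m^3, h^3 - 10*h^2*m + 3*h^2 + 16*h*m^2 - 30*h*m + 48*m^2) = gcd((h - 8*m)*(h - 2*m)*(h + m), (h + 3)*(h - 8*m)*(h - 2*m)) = h^2 - 10*h*m + 16*m^2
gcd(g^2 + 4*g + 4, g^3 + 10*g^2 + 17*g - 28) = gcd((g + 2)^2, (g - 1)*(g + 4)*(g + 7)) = 1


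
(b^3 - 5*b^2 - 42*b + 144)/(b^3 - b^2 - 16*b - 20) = (-b^3 + 5*b^2 + 42*b - 144)/(-b^3 + b^2 + 16*b + 20)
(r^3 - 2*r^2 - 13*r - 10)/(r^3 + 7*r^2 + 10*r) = (r^2 - 4*r - 5)/(r*(r + 5))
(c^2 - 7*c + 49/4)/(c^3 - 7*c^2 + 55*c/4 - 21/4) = (2*c - 7)/(2*c^2 - 7*c + 3)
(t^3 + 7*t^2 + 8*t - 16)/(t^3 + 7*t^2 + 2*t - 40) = (t^2 + 3*t - 4)/(t^2 + 3*t - 10)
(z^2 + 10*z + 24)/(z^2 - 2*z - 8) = (z^2 + 10*z + 24)/(z^2 - 2*z - 8)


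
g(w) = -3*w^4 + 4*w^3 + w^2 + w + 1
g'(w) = -12*w^3 + 12*w^2 + 2*w + 1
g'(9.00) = -7757.00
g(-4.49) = -1564.69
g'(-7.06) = 4807.75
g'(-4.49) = 1320.17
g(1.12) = 4.27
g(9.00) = -16676.00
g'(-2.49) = 255.68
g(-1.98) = -74.22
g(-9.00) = -22526.00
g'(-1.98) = 137.23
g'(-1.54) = 70.21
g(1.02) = 4.06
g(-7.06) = -8816.95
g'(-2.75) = 335.81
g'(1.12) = 1.43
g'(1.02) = 2.79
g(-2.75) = -248.95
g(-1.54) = -29.65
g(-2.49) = -172.37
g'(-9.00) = 9703.00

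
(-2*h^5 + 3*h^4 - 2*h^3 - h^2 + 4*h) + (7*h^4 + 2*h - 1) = -2*h^5 + 10*h^4 - 2*h^3 - h^2 + 6*h - 1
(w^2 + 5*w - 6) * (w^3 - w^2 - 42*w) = w^5 + 4*w^4 - 53*w^3 - 204*w^2 + 252*w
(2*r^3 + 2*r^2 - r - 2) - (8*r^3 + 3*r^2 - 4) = -6*r^3 - r^2 - r + 2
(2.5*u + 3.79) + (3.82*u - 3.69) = 6.32*u + 0.1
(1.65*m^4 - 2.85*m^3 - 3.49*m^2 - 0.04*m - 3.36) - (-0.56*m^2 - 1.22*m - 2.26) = 1.65*m^4 - 2.85*m^3 - 2.93*m^2 + 1.18*m - 1.1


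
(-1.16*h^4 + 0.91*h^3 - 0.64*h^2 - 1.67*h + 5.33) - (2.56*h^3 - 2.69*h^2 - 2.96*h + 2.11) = -1.16*h^4 - 1.65*h^3 + 2.05*h^2 + 1.29*h + 3.22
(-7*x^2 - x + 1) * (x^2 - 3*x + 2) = -7*x^4 + 20*x^3 - 10*x^2 - 5*x + 2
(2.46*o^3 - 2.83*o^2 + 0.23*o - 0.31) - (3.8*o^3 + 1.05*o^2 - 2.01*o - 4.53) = -1.34*o^3 - 3.88*o^2 + 2.24*o + 4.22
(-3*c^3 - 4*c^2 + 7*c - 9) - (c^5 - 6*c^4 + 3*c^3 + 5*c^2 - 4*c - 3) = -c^5 + 6*c^4 - 6*c^3 - 9*c^2 + 11*c - 6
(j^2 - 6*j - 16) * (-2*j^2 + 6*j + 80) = -2*j^4 + 18*j^3 + 76*j^2 - 576*j - 1280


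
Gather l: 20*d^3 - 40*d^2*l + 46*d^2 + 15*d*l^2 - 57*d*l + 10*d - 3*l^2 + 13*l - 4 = 20*d^3 + 46*d^2 + 10*d + l^2*(15*d - 3) + l*(-40*d^2 - 57*d + 13) - 4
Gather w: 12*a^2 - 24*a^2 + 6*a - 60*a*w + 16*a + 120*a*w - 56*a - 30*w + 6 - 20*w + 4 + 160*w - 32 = -12*a^2 - 34*a + w*(60*a + 110) - 22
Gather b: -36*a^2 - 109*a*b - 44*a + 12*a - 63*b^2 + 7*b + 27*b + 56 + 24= -36*a^2 - 32*a - 63*b^2 + b*(34 - 109*a) + 80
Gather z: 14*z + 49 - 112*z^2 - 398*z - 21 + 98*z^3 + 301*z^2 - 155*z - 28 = 98*z^3 + 189*z^2 - 539*z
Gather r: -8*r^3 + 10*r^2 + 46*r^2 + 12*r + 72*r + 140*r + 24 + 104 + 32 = -8*r^3 + 56*r^2 + 224*r + 160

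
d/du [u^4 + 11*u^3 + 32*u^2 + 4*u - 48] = 4*u^3 + 33*u^2 + 64*u + 4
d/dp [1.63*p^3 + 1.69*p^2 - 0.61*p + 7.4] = 4.89*p^2 + 3.38*p - 0.61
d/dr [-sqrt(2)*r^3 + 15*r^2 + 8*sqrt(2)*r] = -3*sqrt(2)*r^2 + 30*r + 8*sqrt(2)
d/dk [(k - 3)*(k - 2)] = 2*k - 5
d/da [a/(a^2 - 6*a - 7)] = (a^2 - 2*a*(a - 3) - 6*a - 7)/(-a^2 + 6*a + 7)^2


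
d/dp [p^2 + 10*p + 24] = 2*p + 10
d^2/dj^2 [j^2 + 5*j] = 2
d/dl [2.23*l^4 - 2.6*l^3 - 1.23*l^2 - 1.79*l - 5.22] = 8.92*l^3 - 7.8*l^2 - 2.46*l - 1.79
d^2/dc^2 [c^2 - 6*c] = 2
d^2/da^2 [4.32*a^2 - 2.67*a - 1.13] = 8.64000000000000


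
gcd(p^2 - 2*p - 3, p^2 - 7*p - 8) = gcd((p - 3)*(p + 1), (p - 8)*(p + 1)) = p + 1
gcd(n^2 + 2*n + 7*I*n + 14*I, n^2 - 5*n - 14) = n + 2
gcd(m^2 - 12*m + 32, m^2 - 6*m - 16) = m - 8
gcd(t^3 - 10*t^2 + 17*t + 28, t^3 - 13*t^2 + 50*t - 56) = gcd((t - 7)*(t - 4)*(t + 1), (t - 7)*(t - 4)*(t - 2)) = t^2 - 11*t + 28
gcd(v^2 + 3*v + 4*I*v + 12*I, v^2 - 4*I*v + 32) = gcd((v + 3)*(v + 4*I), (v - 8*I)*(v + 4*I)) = v + 4*I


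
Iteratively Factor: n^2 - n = (n - 1)*(n)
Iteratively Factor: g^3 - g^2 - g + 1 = (g - 1)*(g^2 - 1) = (g - 1)^2*(g + 1)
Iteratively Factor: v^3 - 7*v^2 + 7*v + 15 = (v - 3)*(v^2 - 4*v - 5) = (v - 5)*(v - 3)*(v + 1)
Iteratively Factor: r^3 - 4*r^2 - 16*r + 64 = (r - 4)*(r^2 - 16) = (r - 4)^2*(r + 4)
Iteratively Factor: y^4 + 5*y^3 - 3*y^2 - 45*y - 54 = (y + 3)*(y^3 + 2*y^2 - 9*y - 18) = (y - 3)*(y + 3)*(y^2 + 5*y + 6) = (y - 3)*(y + 3)^2*(y + 2)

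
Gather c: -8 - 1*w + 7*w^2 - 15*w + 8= 7*w^2 - 16*w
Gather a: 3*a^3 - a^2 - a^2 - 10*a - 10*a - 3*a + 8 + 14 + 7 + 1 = 3*a^3 - 2*a^2 - 23*a + 30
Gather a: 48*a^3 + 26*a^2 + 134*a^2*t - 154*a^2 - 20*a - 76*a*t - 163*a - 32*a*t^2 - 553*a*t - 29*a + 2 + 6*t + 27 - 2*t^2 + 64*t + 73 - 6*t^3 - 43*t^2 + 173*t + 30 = 48*a^3 + a^2*(134*t - 128) + a*(-32*t^2 - 629*t - 212) - 6*t^3 - 45*t^2 + 243*t + 132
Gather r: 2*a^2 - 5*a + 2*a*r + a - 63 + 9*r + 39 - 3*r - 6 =2*a^2 - 4*a + r*(2*a + 6) - 30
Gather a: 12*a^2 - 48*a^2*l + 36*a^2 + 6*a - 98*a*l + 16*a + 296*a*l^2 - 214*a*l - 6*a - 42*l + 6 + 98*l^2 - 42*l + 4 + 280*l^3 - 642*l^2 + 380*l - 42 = a^2*(48 - 48*l) + a*(296*l^2 - 312*l + 16) + 280*l^3 - 544*l^2 + 296*l - 32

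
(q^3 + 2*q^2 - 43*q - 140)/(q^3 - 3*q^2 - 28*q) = (q + 5)/q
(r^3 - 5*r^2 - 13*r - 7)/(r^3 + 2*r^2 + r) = (r - 7)/r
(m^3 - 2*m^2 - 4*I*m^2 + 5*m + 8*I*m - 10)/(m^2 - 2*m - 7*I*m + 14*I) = (m^2 - 4*I*m + 5)/(m - 7*I)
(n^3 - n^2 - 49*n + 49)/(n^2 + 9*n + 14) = (n^2 - 8*n + 7)/(n + 2)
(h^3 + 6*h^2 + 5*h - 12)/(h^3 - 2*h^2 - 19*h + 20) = (h + 3)/(h - 5)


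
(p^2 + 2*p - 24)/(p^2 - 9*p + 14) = (p^2 + 2*p - 24)/(p^2 - 9*p + 14)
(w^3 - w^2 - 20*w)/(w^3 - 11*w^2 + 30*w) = (w + 4)/(w - 6)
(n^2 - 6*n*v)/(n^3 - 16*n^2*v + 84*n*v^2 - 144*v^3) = n/(n^2 - 10*n*v + 24*v^2)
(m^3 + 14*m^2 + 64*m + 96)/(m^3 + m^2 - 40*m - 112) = (m + 6)/(m - 7)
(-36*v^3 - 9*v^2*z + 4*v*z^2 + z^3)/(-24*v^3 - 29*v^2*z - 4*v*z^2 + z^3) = (-12*v^2 + v*z + z^2)/(-8*v^2 - 7*v*z + z^2)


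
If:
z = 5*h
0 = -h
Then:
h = 0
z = 0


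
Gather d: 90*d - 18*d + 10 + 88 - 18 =72*d + 80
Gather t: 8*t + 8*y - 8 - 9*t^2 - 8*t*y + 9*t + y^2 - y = -9*t^2 + t*(17 - 8*y) + y^2 + 7*y - 8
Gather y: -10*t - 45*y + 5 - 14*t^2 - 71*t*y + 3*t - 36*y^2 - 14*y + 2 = -14*t^2 - 7*t - 36*y^2 + y*(-71*t - 59) + 7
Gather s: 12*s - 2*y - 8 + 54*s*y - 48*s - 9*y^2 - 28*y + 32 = s*(54*y - 36) - 9*y^2 - 30*y + 24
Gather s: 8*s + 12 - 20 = 8*s - 8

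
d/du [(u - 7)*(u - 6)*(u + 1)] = 3*u^2 - 24*u + 29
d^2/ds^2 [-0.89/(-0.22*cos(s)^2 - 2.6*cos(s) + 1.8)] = (-0.172304*(1 - cos(s)^2)^2 - 1.52724*cos(s)^3 - 7.512312*cos(s)^2 - 1.11072*cos(s) + 12.909984)/(0.22*cos(s)^2 + 2.6*cos(s) - 1.8)^3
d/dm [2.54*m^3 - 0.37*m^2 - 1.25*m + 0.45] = 7.62*m^2 - 0.74*m - 1.25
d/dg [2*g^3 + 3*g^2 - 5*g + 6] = 6*g^2 + 6*g - 5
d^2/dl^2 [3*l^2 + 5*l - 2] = 6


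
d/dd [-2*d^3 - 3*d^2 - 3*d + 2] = -6*d^2 - 6*d - 3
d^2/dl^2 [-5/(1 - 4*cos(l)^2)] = 40*(-8*sin(l)^4 + 6*sin(l)^2 + 3)/(4*cos(l)^2 - 1)^3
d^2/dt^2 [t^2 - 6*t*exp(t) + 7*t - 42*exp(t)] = -6*t*exp(t) - 54*exp(t) + 2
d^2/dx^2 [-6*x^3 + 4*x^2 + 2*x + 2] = 8 - 36*x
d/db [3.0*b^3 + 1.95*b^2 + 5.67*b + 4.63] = 9.0*b^2 + 3.9*b + 5.67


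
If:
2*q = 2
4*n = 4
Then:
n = 1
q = 1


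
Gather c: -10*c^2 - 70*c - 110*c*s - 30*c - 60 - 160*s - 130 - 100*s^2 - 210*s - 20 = -10*c^2 + c*(-110*s - 100) - 100*s^2 - 370*s - 210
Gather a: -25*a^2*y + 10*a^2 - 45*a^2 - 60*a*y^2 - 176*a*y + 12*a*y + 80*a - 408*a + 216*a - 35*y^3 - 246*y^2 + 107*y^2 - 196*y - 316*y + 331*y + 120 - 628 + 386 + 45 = a^2*(-25*y - 35) + a*(-60*y^2 - 164*y - 112) - 35*y^3 - 139*y^2 - 181*y - 77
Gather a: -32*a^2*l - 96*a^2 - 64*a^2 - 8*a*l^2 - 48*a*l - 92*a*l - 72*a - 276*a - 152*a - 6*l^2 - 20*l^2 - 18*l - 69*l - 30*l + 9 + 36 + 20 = a^2*(-32*l - 160) + a*(-8*l^2 - 140*l - 500) - 26*l^2 - 117*l + 65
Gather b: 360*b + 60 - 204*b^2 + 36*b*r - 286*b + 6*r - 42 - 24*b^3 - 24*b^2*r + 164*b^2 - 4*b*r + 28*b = -24*b^3 + b^2*(-24*r - 40) + b*(32*r + 102) + 6*r + 18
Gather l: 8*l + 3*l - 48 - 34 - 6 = 11*l - 88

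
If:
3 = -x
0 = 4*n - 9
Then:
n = 9/4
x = -3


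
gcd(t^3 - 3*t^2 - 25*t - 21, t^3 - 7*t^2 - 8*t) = t + 1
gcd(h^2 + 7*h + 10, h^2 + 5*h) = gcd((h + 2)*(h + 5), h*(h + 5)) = h + 5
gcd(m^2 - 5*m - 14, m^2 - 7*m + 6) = 1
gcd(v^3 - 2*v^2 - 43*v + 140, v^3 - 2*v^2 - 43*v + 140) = v^3 - 2*v^2 - 43*v + 140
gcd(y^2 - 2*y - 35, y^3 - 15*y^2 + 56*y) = y - 7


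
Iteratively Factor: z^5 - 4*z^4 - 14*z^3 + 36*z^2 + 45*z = (z - 5)*(z^4 + z^3 - 9*z^2 - 9*z) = (z - 5)*(z + 3)*(z^3 - 2*z^2 - 3*z) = (z - 5)*(z - 3)*(z + 3)*(z^2 + z) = z*(z - 5)*(z - 3)*(z + 3)*(z + 1)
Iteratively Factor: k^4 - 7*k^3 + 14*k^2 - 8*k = (k - 4)*(k^3 - 3*k^2 + 2*k) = (k - 4)*(k - 1)*(k^2 - 2*k) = k*(k - 4)*(k - 1)*(k - 2)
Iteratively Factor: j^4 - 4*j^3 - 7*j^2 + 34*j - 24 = (j - 2)*(j^3 - 2*j^2 - 11*j + 12) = (j - 4)*(j - 2)*(j^2 + 2*j - 3) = (j - 4)*(j - 2)*(j + 3)*(j - 1)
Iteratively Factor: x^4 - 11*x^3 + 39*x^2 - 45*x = (x - 5)*(x^3 - 6*x^2 + 9*x) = (x - 5)*(x - 3)*(x^2 - 3*x) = (x - 5)*(x - 3)^2*(x)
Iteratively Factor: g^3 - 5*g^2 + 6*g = (g - 2)*(g^2 - 3*g) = (g - 3)*(g - 2)*(g)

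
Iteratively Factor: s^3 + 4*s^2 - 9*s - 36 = (s - 3)*(s^2 + 7*s + 12) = (s - 3)*(s + 4)*(s + 3)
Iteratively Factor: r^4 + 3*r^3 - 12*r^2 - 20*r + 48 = (r + 4)*(r^3 - r^2 - 8*r + 12) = (r - 2)*(r + 4)*(r^2 + r - 6) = (r - 2)^2*(r + 4)*(r + 3)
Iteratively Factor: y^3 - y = (y)*(y^2 - 1) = y*(y - 1)*(y + 1)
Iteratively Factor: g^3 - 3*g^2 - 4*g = (g + 1)*(g^2 - 4*g) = (g - 4)*(g + 1)*(g)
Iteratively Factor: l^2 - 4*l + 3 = (l - 3)*(l - 1)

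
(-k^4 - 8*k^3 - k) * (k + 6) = -k^5 - 14*k^4 - 48*k^3 - k^2 - 6*k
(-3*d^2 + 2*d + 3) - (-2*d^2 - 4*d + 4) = -d^2 + 6*d - 1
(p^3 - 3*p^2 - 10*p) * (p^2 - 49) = p^5 - 3*p^4 - 59*p^3 + 147*p^2 + 490*p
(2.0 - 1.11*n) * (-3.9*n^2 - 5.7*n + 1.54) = 4.329*n^3 - 1.473*n^2 - 13.1094*n + 3.08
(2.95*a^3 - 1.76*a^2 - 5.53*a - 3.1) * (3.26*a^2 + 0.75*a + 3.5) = 9.617*a^5 - 3.5251*a^4 - 9.0228*a^3 - 20.4135*a^2 - 21.68*a - 10.85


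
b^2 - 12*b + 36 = (b - 6)^2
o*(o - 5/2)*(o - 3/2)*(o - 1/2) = o^4 - 9*o^3/2 + 23*o^2/4 - 15*o/8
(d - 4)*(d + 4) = d^2 - 16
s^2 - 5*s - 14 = (s - 7)*(s + 2)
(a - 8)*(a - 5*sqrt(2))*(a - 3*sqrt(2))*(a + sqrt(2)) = a^4 - 7*sqrt(2)*a^3 - 8*a^3 + 14*a^2 + 56*sqrt(2)*a^2 - 112*a + 30*sqrt(2)*a - 240*sqrt(2)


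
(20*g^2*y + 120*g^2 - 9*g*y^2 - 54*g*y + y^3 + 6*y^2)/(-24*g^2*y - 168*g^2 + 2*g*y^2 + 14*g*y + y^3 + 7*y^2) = (-5*g*y - 30*g + y^2 + 6*y)/(6*g*y + 42*g + y^2 + 7*y)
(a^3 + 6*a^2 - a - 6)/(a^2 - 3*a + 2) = (a^2 + 7*a + 6)/(a - 2)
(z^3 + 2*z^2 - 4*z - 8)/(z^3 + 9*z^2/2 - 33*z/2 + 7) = 2*(z^2 + 4*z + 4)/(2*z^2 + 13*z - 7)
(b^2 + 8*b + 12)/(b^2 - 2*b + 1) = (b^2 + 8*b + 12)/(b^2 - 2*b + 1)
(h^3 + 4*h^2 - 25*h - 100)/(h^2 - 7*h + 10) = (h^2 + 9*h + 20)/(h - 2)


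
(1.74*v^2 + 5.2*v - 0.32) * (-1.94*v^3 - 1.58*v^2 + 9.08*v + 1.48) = -3.3756*v^5 - 12.8372*v^4 + 8.204*v^3 + 50.2968*v^2 + 4.7904*v - 0.4736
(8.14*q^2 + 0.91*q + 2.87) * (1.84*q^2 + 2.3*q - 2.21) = 14.9776*q^4 + 20.3964*q^3 - 10.6156*q^2 + 4.5899*q - 6.3427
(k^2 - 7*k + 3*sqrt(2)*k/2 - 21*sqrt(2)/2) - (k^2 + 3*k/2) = -17*k/2 + 3*sqrt(2)*k/2 - 21*sqrt(2)/2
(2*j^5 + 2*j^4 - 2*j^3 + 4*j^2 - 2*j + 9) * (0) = 0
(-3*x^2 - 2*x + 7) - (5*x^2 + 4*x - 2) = -8*x^2 - 6*x + 9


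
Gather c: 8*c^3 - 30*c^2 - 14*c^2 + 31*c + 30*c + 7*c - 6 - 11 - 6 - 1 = 8*c^3 - 44*c^2 + 68*c - 24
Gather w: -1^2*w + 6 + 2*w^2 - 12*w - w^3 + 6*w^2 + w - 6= -w^3 + 8*w^2 - 12*w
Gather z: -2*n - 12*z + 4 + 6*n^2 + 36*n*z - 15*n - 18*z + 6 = 6*n^2 - 17*n + z*(36*n - 30) + 10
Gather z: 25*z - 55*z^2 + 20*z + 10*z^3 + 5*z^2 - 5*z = 10*z^3 - 50*z^2 + 40*z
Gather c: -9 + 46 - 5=32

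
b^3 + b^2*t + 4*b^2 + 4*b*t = b*(b + 4)*(b + t)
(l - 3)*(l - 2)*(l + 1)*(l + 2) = l^4 - 2*l^3 - 7*l^2 + 8*l + 12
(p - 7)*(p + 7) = p^2 - 49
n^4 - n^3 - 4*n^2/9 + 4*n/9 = n*(n - 1)*(n - 2/3)*(n + 2/3)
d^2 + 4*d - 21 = (d - 3)*(d + 7)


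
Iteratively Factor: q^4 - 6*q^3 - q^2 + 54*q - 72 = (q - 2)*(q^3 - 4*q^2 - 9*q + 36) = (q - 4)*(q - 2)*(q^2 - 9) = (q - 4)*(q - 2)*(q + 3)*(q - 3)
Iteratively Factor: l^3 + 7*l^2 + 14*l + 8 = (l + 2)*(l^2 + 5*l + 4) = (l + 1)*(l + 2)*(l + 4)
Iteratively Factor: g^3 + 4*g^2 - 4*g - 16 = (g + 2)*(g^2 + 2*g - 8) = (g + 2)*(g + 4)*(g - 2)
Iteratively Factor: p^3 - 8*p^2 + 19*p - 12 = (p - 4)*(p^2 - 4*p + 3) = (p - 4)*(p - 3)*(p - 1)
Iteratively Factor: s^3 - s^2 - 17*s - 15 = (s + 3)*(s^2 - 4*s - 5) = (s - 5)*(s + 3)*(s + 1)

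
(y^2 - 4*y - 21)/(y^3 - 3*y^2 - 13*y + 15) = (y - 7)/(y^2 - 6*y + 5)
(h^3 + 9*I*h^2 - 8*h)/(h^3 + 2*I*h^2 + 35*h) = (h^2 + 9*I*h - 8)/(h^2 + 2*I*h + 35)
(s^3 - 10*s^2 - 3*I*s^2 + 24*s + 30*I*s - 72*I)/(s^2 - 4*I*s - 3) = (s^2 - 10*s + 24)/(s - I)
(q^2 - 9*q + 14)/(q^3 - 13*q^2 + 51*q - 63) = (q - 2)/(q^2 - 6*q + 9)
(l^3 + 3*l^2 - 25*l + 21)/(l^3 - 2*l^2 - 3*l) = (l^2 + 6*l - 7)/(l*(l + 1))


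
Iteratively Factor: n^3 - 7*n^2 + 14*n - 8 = (n - 2)*(n^2 - 5*n + 4) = (n - 4)*(n - 2)*(n - 1)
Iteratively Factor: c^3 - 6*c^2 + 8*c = (c - 2)*(c^2 - 4*c) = (c - 4)*(c - 2)*(c)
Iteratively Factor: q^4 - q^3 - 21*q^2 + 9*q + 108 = (q - 3)*(q^3 + 2*q^2 - 15*q - 36) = (q - 3)*(q + 3)*(q^2 - q - 12) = (q - 4)*(q - 3)*(q + 3)*(q + 3)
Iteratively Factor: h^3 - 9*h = (h + 3)*(h^2 - 3*h) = (h - 3)*(h + 3)*(h)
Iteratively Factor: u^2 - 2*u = (u - 2)*(u)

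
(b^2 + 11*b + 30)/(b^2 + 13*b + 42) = (b + 5)/(b + 7)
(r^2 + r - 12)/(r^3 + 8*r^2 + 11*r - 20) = (r - 3)/(r^2 + 4*r - 5)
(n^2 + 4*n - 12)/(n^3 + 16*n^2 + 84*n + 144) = (n - 2)/(n^2 + 10*n + 24)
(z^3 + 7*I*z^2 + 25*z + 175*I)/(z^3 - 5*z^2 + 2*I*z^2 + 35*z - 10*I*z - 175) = (z + 5*I)/(z - 5)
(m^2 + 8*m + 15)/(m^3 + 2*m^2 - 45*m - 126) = (m + 5)/(m^2 - m - 42)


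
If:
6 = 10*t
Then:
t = 3/5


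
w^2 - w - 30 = (w - 6)*(w + 5)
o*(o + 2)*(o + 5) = o^3 + 7*o^2 + 10*o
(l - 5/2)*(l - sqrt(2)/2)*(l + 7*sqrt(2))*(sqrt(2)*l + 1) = sqrt(2)*l^4 - 5*sqrt(2)*l^3/2 + 14*l^3 - 35*l^2 - sqrt(2)*l^2/2 - 7*l + 5*sqrt(2)*l/4 + 35/2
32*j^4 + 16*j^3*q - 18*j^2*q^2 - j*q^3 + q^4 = (-4*j + q)*(-2*j + q)*(j + q)*(4*j + q)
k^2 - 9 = (k - 3)*(k + 3)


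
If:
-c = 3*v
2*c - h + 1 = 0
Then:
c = -3*v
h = 1 - 6*v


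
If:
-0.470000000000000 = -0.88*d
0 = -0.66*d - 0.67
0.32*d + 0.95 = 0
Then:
No Solution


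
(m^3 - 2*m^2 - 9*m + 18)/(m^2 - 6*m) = (m^3 - 2*m^2 - 9*m + 18)/(m*(m - 6))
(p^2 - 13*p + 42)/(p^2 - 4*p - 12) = (p - 7)/(p + 2)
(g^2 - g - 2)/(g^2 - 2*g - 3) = (g - 2)/(g - 3)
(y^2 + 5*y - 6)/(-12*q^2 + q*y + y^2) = (y^2 + 5*y - 6)/(-12*q^2 + q*y + y^2)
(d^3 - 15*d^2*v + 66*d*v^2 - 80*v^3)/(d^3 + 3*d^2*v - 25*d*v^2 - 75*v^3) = (d^2 - 10*d*v + 16*v^2)/(d^2 + 8*d*v + 15*v^2)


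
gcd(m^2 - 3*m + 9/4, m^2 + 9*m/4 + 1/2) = 1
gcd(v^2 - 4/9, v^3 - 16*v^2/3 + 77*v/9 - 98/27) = v - 2/3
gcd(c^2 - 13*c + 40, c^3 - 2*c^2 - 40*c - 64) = c - 8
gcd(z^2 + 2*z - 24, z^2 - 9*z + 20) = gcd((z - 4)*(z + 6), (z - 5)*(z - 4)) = z - 4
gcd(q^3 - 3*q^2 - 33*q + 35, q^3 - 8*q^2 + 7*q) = q^2 - 8*q + 7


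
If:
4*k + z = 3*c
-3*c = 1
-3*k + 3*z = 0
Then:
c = -1/3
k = -1/5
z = -1/5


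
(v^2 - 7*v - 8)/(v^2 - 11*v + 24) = (v + 1)/(v - 3)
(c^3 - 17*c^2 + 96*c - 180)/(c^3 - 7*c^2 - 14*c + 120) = (c - 6)/(c + 4)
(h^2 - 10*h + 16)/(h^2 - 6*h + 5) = (h^2 - 10*h + 16)/(h^2 - 6*h + 5)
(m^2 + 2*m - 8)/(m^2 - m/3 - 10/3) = 3*(m + 4)/(3*m + 5)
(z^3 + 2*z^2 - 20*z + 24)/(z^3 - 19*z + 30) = (z^2 + 4*z - 12)/(z^2 + 2*z - 15)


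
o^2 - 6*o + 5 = (o - 5)*(o - 1)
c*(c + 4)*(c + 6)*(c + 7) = c^4 + 17*c^3 + 94*c^2 + 168*c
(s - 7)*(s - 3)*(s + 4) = s^3 - 6*s^2 - 19*s + 84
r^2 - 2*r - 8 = (r - 4)*(r + 2)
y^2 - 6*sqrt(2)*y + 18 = (y - 3*sqrt(2))^2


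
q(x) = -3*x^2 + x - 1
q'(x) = 1 - 6*x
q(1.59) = -6.99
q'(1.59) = -8.54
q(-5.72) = -104.88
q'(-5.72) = 35.32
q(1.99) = -10.89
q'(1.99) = -10.94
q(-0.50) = -2.25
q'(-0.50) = 4.00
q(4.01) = -45.23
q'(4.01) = -23.06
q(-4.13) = -56.30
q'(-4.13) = 25.78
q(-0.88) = -4.20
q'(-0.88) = 6.28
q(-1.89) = -13.61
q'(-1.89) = 12.34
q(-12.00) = -445.00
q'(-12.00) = 73.00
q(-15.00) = -691.00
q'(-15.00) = 91.00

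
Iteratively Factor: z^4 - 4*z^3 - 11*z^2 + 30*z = (z)*(z^3 - 4*z^2 - 11*z + 30) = z*(z - 5)*(z^2 + z - 6) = z*(z - 5)*(z - 2)*(z + 3)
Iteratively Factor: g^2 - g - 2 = (g - 2)*(g + 1)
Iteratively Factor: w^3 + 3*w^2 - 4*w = (w + 4)*(w^2 - w) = (w - 1)*(w + 4)*(w)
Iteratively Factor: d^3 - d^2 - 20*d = (d - 5)*(d^2 + 4*d) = (d - 5)*(d + 4)*(d)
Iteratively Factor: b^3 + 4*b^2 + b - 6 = (b + 2)*(b^2 + 2*b - 3) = (b - 1)*(b + 2)*(b + 3)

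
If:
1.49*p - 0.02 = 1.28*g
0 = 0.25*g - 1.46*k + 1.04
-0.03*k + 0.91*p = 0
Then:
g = 0.01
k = 0.71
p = 0.02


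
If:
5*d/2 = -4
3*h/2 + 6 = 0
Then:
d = -8/5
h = -4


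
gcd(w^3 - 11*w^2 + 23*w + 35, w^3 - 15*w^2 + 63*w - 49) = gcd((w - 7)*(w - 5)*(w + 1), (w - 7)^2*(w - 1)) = w - 7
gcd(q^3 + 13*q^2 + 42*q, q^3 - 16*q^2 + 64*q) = q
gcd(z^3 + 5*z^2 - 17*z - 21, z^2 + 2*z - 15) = z - 3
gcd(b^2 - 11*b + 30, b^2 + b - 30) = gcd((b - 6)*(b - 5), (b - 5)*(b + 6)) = b - 5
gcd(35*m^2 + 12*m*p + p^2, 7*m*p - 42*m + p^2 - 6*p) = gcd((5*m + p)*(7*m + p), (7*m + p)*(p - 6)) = 7*m + p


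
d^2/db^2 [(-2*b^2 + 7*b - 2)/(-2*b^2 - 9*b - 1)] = 2*(-64*b^3 + 12*b^2 + 150*b + 223)/(8*b^6 + 108*b^5 + 498*b^4 + 837*b^3 + 249*b^2 + 27*b + 1)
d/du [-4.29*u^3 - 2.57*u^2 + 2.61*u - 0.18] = -12.87*u^2 - 5.14*u + 2.61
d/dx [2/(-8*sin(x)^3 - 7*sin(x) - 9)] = 2*(24*sin(x)^2 + 7)*cos(x)/(8*sin(x)^3 + 7*sin(x) + 9)^2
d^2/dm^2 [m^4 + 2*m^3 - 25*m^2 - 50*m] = 12*m^2 + 12*m - 50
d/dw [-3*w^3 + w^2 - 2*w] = -9*w^2 + 2*w - 2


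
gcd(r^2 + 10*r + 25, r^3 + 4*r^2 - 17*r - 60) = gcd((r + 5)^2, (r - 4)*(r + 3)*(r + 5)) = r + 5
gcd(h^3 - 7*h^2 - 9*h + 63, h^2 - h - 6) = h - 3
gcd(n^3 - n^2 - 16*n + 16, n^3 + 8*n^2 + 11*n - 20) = n^2 + 3*n - 4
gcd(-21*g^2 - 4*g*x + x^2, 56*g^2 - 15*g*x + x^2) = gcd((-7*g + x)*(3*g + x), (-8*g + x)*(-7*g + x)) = -7*g + x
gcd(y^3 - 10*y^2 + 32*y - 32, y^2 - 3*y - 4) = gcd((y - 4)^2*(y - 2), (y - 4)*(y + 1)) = y - 4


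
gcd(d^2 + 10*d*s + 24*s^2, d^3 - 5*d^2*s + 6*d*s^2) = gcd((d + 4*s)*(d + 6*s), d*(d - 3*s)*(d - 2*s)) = 1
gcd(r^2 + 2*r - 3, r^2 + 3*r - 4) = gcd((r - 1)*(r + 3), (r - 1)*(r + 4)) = r - 1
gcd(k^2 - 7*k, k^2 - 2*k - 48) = 1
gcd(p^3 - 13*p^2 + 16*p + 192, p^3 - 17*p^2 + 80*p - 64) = p^2 - 16*p + 64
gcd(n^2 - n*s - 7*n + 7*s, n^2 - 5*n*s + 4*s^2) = -n + s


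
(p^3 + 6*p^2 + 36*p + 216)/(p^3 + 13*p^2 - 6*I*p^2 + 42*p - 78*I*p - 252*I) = (p + 6*I)/(p + 7)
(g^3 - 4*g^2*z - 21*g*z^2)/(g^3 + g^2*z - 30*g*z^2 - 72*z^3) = g*(-g + 7*z)/(-g^2 + 2*g*z + 24*z^2)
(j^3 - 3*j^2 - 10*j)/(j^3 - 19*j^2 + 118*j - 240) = j*(j + 2)/(j^2 - 14*j + 48)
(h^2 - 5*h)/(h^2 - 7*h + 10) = h/(h - 2)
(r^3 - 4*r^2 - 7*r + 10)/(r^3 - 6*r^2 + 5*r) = (r + 2)/r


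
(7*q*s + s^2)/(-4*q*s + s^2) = (-7*q - s)/(4*q - s)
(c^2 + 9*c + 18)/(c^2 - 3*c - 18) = (c + 6)/(c - 6)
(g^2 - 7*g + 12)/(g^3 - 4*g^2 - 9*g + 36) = 1/(g + 3)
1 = 1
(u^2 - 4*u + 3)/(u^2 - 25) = (u^2 - 4*u + 3)/(u^2 - 25)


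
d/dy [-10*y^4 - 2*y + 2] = -40*y^3 - 2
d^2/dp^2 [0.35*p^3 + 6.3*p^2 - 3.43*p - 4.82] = 2.1*p + 12.6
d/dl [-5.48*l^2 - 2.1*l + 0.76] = -10.96*l - 2.1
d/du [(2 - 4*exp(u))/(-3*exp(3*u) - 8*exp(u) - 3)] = 2*(-(2*exp(u) - 1)*(9*exp(2*u) + 8) + 6*exp(3*u) + 16*exp(u) + 6)*exp(u)/(3*exp(3*u) + 8*exp(u) + 3)^2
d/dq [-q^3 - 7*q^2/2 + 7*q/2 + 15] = -3*q^2 - 7*q + 7/2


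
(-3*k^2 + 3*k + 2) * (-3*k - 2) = 9*k^3 - 3*k^2 - 12*k - 4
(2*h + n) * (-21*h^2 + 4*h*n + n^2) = -42*h^3 - 13*h^2*n + 6*h*n^2 + n^3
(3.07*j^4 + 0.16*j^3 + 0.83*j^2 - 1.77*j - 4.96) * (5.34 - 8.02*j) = -24.6214*j^5 + 15.1106*j^4 - 5.8022*j^3 + 18.6276*j^2 + 30.3274*j - 26.4864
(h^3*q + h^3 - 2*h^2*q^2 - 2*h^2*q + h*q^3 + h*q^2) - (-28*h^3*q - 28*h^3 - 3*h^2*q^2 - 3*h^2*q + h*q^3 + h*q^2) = 29*h^3*q + 29*h^3 + h^2*q^2 + h^2*q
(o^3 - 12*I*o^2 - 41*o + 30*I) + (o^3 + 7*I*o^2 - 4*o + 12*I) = 2*o^3 - 5*I*o^2 - 45*o + 42*I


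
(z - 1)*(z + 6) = z^2 + 5*z - 6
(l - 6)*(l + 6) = l^2 - 36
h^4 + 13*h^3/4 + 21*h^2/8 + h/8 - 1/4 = (h - 1/4)*(h + 1/2)*(h + 1)*(h + 2)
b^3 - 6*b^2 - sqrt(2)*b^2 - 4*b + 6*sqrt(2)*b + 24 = (b - 6)*(b - 2*sqrt(2))*(b + sqrt(2))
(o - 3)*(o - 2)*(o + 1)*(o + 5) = o^4 + o^3 - 19*o^2 + 11*o + 30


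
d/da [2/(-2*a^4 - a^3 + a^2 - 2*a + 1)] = 2*(8*a^3 + 3*a^2 - 2*a + 2)/(2*a^4 + a^3 - a^2 + 2*a - 1)^2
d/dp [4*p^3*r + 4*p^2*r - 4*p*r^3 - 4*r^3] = 4*r*(3*p^2 + 2*p - r^2)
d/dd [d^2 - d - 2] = 2*d - 1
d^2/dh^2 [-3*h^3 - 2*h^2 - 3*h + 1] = -18*h - 4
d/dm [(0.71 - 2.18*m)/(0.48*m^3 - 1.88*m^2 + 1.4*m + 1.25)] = (2.0928*m^3 - 5.1208*m^2 + 2.6696*m - 3.719)/(0.2304*m^6 - 1.8048*m^5 + 4.8784*m^4 - 4.064*m^3 - 2.74*m^2 + 3.5*m + 1.5625)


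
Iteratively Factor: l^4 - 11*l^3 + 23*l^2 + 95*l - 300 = (l - 5)*(l^3 - 6*l^2 - 7*l + 60) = (l - 5)^2*(l^2 - l - 12) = (l - 5)^2*(l - 4)*(l + 3)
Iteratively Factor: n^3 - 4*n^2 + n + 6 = (n - 3)*(n^2 - n - 2) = (n - 3)*(n - 2)*(n + 1)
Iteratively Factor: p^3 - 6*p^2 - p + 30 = (p + 2)*(p^2 - 8*p + 15) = (p - 3)*(p + 2)*(p - 5)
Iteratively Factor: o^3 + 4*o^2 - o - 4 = (o - 1)*(o^2 + 5*o + 4) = (o - 1)*(o + 1)*(o + 4)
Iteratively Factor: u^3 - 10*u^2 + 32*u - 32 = (u - 2)*(u^2 - 8*u + 16) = (u - 4)*(u - 2)*(u - 4)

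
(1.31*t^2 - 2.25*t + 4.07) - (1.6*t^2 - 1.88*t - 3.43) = -0.29*t^2 - 0.37*t + 7.5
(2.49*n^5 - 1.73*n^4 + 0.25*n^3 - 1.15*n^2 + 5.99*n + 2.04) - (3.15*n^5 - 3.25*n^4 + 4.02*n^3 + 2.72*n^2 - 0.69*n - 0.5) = -0.66*n^5 + 1.52*n^4 - 3.77*n^3 - 3.87*n^2 + 6.68*n + 2.54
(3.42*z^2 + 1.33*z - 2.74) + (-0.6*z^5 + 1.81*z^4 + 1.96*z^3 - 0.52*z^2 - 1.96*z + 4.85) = -0.6*z^5 + 1.81*z^4 + 1.96*z^3 + 2.9*z^2 - 0.63*z + 2.11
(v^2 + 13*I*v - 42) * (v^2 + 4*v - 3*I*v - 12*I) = v^4 + 4*v^3 + 10*I*v^3 - 3*v^2 + 40*I*v^2 - 12*v + 126*I*v + 504*I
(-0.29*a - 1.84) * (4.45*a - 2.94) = -1.2905*a^2 - 7.3354*a + 5.4096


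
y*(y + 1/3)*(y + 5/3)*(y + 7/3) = y^4 + 13*y^3/3 + 47*y^2/9 + 35*y/27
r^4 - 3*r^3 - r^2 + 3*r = r*(r - 3)*(r - 1)*(r + 1)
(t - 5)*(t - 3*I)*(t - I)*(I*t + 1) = I*t^4 + 5*t^3 - 5*I*t^3 - 25*t^2 - 7*I*t^2 - 3*t + 35*I*t + 15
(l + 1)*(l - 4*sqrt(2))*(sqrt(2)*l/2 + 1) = sqrt(2)*l^3/2 - 3*l^2 + sqrt(2)*l^2/2 - 4*sqrt(2)*l - 3*l - 4*sqrt(2)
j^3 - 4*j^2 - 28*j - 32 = (j - 8)*(j + 2)^2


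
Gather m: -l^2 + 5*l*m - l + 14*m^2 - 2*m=-l^2 - l + 14*m^2 + m*(5*l - 2)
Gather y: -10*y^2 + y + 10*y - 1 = -10*y^2 + 11*y - 1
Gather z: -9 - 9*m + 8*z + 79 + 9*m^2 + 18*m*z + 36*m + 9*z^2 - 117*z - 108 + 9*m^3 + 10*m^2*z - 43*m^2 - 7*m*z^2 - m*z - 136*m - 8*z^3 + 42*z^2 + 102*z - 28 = 9*m^3 - 34*m^2 - 109*m - 8*z^3 + z^2*(51 - 7*m) + z*(10*m^2 + 17*m - 7) - 66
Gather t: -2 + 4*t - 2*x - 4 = 4*t - 2*x - 6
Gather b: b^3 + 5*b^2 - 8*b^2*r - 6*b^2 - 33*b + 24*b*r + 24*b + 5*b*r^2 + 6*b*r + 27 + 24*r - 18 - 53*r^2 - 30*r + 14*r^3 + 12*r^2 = b^3 + b^2*(-8*r - 1) + b*(5*r^2 + 30*r - 9) + 14*r^3 - 41*r^2 - 6*r + 9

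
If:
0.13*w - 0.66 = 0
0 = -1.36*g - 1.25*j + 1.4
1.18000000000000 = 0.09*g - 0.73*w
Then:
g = 54.29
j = -57.95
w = 5.08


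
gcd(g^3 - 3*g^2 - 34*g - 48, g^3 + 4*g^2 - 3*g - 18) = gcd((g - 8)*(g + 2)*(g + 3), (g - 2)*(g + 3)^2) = g + 3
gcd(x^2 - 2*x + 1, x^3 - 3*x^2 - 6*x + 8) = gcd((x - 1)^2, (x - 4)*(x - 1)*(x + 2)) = x - 1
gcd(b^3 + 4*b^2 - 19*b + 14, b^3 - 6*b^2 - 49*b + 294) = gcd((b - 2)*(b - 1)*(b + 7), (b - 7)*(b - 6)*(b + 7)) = b + 7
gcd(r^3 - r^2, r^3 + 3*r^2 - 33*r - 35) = 1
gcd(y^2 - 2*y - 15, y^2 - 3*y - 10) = y - 5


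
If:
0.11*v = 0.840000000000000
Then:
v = 7.64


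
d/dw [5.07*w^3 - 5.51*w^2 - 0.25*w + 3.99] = 15.21*w^2 - 11.02*w - 0.25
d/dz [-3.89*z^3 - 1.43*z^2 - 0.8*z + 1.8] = -11.67*z^2 - 2.86*z - 0.8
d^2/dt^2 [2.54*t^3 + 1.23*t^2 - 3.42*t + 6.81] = 15.24*t + 2.46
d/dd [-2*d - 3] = -2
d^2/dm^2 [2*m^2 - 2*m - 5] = 4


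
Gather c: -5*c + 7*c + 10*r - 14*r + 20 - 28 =2*c - 4*r - 8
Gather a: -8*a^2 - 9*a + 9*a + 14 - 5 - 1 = 8 - 8*a^2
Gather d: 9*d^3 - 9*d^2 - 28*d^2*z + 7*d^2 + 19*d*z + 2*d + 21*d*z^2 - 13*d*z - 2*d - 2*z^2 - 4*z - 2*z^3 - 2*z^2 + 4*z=9*d^3 + d^2*(-28*z - 2) + d*(21*z^2 + 6*z) - 2*z^3 - 4*z^2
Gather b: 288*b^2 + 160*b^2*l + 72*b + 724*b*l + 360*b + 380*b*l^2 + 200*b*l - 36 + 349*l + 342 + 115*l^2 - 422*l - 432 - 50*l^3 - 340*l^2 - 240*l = b^2*(160*l + 288) + b*(380*l^2 + 924*l + 432) - 50*l^3 - 225*l^2 - 313*l - 126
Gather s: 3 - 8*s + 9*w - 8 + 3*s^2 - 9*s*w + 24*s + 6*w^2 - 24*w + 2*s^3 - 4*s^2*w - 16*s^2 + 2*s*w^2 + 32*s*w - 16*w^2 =2*s^3 + s^2*(-4*w - 13) + s*(2*w^2 + 23*w + 16) - 10*w^2 - 15*w - 5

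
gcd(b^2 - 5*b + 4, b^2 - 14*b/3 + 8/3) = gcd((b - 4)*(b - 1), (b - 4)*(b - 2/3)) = b - 4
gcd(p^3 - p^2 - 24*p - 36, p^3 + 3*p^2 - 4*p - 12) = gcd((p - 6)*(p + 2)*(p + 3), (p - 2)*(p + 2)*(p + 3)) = p^2 + 5*p + 6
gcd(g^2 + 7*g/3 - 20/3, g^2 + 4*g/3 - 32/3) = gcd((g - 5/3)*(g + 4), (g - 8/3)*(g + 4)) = g + 4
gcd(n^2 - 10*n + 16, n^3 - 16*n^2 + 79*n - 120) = n - 8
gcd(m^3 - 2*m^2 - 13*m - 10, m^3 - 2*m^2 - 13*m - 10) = m^3 - 2*m^2 - 13*m - 10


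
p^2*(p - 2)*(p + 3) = p^4 + p^3 - 6*p^2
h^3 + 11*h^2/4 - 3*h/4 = h*(h - 1/4)*(h + 3)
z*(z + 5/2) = z^2 + 5*z/2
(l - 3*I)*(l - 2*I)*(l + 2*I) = l^3 - 3*I*l^2 + 4*l - 12*I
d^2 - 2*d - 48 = (d - 8)*(d + 6)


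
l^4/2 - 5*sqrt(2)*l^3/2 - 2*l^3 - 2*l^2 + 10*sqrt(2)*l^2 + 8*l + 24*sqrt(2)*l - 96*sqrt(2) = (l/2 + sqrt(2))*(l - 4)*(l - 4*sqrt(2))*(l - 3*sqrt(2))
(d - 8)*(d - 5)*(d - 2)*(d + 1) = d^4 - 14*d^3 + 51*d^2 - 14*d - 80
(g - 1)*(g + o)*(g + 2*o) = g^3 + 3*g^2*o - g^2 + 2*g*o^2 - 3*g*o - 2*o^2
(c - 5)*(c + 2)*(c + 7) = c^3 + 4*c^2 - 31*c - 70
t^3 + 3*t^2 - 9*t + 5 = (t - 1)^2*(t + 5)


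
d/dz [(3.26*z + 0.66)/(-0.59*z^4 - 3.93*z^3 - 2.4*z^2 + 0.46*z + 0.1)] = (5.7702*z^4 + 27.1812*z^3 + 15.6054*z^2 + 3.168*z + 0.0224)/(0.3481*z^8 + 4.6374*z^7 + 18.2769*z^6 + 18.3212*z^5 + 2.0264*z^4 - 2.994*z^3 - 0.2684*z^2 + 0.092*z + 0.01)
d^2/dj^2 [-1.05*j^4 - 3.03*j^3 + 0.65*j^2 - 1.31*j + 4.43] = -12.6*j^2 - 18.18*j + 1.3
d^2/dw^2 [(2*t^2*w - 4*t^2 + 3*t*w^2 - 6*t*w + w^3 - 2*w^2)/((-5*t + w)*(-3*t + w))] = 2*t*(915*t^4 + 585*t^3*w - 1366*t^3 - 495*t^2*w^2 + 366*t^2*w + 75*t*w^3 + 78*t*w^2 - 22*w^3)/(3375*t^6 - 5400*t^5*w + 3555*t^4*w^2 - 1232*t^3*w^3 + 237*t^2*w^4 - 24*t*w^5 + w^6)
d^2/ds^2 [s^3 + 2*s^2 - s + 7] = 6*s + 4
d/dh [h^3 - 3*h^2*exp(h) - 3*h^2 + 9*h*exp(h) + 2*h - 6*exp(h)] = -3*h^2*exp(h) + 3*h^2 + 3*h*exp(h) - 6*h + 3*exp(h) + 2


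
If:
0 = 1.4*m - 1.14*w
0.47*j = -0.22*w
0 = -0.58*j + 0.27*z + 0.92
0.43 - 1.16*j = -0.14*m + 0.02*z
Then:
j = 0.34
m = -0.60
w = -0.74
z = -2.67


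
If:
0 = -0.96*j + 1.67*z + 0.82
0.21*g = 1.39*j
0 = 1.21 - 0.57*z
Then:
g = 30.10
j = 4.55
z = 2.12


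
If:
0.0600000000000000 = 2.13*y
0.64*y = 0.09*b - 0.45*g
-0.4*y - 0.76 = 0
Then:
No Solution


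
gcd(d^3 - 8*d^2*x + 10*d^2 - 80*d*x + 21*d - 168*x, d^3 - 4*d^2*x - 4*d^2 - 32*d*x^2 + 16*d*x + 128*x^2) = -d + 8*x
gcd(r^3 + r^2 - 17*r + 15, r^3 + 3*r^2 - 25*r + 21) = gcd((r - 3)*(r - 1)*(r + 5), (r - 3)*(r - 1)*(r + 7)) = r^2 - 4*r + 3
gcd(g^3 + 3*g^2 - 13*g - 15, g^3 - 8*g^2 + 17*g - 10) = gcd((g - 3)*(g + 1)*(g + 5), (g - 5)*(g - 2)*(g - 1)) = 1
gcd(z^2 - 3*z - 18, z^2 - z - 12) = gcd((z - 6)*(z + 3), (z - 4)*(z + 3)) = z + 3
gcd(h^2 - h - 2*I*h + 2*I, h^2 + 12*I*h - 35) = 1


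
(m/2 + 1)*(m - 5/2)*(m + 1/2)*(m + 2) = m^4/2 + m^3 - 21*m^2/8 - 13*m/2 - 5/2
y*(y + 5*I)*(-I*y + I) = -I*y^3 + 5*y^2 + I*y^2 - 5*y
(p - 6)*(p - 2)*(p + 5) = p^3 - 3*p^2 - 28*p + 60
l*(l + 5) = l^2 + 5*l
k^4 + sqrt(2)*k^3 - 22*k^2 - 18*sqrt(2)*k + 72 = (k - 3*sqrt(2))*(k - sqrt(2))*(k + 2*sqrt(2))*(k + 3*sqrt(2))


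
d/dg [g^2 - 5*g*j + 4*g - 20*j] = 2*g - 5*j + 4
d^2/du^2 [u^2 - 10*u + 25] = 2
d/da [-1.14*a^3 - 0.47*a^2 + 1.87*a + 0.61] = -3.42*a^2 - 0.94*a + 1.87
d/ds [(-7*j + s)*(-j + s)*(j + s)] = -j^2 - 14*j*s + 3*s^2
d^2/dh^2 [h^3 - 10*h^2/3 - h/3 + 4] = 6*h - 20/3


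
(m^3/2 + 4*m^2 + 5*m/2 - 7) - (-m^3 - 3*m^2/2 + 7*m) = 3*m^3/2 + 11*m^2/2 - 9*m/2 - 7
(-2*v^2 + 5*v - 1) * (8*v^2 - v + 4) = -16*v^4 + 42*v^3 - 21*v^2 + 21*v - 4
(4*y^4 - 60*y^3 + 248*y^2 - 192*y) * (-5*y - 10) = -20*y^5 + 260*y^4 - 640*y^3 - 1520*y^2 + 1920*y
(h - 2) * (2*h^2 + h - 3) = 2*h^3 - 3*h^2 - 5*h + 6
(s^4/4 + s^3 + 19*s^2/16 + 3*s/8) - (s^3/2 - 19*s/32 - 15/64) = s^4/4 + s^3/2 + 19*s^2/16 + 31*s/32 + 15/64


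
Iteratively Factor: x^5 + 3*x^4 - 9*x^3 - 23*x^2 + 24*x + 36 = (x + 3)*(x^4 - 9*x^2 + 4*x + 12) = (x + 3)^2*(x^3 - 3*x^2 + 4) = (x + 1)*(x + 3)^2*(x^2 - 4*x + 4) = (x - 2)*(x + 1)*(x + 3)^2*(x - 2)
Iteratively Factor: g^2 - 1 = (g + 1)*(g - 1)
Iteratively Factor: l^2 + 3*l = (l)*(l + 3)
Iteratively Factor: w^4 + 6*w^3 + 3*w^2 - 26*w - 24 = (w + 4)*(w^3 + 2*w^2 - 5*w - 6) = (w + 1)*(w + 4)*(w^2 + w - 6) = (w + 1)*(w + 3)*(w + 4)*(w - 2)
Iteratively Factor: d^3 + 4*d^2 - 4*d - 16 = (d - 2)*(d^2 + 6*d + 8) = (d - 2)*(d + 4)*(d + 2)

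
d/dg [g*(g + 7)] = 2*g + 7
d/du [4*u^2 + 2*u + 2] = 8*u + 2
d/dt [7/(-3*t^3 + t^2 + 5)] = 7*t*(9*t - 2)/(-3*t^3 + t^2 + 5)^2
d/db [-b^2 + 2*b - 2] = 2 - 2*b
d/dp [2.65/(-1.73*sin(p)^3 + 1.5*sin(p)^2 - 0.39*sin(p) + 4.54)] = (13.7535*sin(p)^2 - 7.95*sin(p) + 1.0335)*cos(p)/(1.73*sin(p)^3 - 1.5*sin(p)^2 + 0.39*sin(p) - 4.54)^2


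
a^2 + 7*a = a*(a + 7)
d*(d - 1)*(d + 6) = d^3 + 5*d^2 - 6*d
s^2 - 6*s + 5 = (s - 5)*(s - 1)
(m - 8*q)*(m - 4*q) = m^2 - 12*m*q + 32*q^2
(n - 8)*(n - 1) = n^2 - 9*n + 8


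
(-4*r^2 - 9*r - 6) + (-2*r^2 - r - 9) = -6*r^2 - 10*r - 15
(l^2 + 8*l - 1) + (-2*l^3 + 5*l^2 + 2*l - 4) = -2*l^3 + 6*l^2 + 10*l - 5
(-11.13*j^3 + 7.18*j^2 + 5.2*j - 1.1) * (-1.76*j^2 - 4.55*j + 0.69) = 19.5888*j^5 + 38.0047*j^4 - 49.5007*j^3 - 16.7698*j^2 + 8.593*j - 0.759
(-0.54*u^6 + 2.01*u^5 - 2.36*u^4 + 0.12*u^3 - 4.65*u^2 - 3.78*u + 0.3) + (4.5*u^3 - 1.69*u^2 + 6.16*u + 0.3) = -0.54*u^6 + 2.01*u^5 - 2.36*u^4 + 4.62*u^3 - 6.34*u^2 + 2.38*u + 0.6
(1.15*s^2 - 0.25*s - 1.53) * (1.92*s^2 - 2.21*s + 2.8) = 2.208*s^4 - 3.0215*s^3 + 0.8349*s^2 + 2.6813*s - 4.284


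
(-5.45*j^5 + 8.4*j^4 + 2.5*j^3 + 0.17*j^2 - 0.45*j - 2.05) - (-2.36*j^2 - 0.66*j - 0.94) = -5.45*j^5 + 8.4*j^4 + 2.5*j^3 + 2.53*j^2 + 0.21*j - 1.11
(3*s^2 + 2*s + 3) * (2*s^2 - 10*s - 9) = 6*s^4 - 26*s^3 - 41*s^2 - 48*s - 27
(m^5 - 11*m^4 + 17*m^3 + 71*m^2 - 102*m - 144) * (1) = m^5 - 11*m^4 + 17*m^3 + 71*m^2 - 102*m - 144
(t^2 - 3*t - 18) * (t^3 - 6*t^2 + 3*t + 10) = t^5 - 9*t^4 + 3*t^3 + 109*t^2 - 84*t - 180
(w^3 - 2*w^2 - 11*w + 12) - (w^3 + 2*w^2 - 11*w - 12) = 24 - 4*w^2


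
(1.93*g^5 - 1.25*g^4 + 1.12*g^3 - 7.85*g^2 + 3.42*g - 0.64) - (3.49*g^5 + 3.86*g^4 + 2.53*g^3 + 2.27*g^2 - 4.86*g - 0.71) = -1.56*g^5 - 5.11*g^4 - 1.41*g^3 - 10.12*g^2 + 8.28*g + 0.07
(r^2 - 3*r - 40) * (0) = 0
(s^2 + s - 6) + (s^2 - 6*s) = 2*s^2 - 5*s - 6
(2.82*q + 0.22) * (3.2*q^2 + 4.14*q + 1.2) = 9.024*q^3 + 12.3788*q^2 + 4.2948*q + 0.264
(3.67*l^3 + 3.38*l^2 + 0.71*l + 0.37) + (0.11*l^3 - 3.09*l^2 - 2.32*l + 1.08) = 3.78*l^3 + 0.29*l^2 - 1.61*l + 1.45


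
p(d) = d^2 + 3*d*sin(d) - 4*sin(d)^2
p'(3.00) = -1.37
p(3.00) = 10.19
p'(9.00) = -2.36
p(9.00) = 91.45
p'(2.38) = 5.66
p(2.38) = 8.69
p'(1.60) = 6.29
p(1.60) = 3.36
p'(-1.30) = -4.47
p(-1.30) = 1.73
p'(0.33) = 0.12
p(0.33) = 0.01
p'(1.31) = 4.54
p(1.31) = 1.78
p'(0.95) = 2.21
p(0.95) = 0.57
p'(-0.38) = -0.18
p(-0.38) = 0.02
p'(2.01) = 7.25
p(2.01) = 6.22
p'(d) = 3*d*cos(d) + 2*d - 8*sin(d)*cos(d) + 3*sin(d)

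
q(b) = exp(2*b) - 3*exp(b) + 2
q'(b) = 2*exp(2*b) - 3*exp(b)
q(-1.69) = 1.48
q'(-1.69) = -0.49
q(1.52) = 9.19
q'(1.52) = 28.09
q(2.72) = 186.90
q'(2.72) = 415.34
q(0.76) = 0.16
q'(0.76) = 2.73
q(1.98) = 32.73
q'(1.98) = 83.19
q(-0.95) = 0.99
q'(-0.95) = -0.86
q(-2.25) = 1.69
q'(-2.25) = -0.29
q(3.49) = 978.56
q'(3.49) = 2051.48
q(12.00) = 26488633867.47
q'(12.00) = 52977755995.31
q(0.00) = 0.00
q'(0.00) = -1.00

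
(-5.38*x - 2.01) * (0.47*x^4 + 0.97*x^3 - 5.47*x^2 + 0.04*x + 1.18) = -2.5286*x^5 - 6.1633*x^4 + 27.4789*x^3 + 10.7795*x^2 - 6.4288*x - 2.3718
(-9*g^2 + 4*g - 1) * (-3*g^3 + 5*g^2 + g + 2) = 27*g^5 - 57*g^4 + 14*g^3 - 19*g^2 + 7*g - 2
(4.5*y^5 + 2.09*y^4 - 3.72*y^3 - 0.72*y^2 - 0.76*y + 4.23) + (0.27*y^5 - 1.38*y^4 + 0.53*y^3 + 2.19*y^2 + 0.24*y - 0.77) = 4.77*y^5 + 0.71*y^4 - 3.19*y^3 + 1.47*y^2 - 0.52*y + 3.46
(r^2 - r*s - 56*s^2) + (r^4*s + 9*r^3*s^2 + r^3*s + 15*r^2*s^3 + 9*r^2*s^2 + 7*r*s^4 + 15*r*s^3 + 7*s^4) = r^4*s + 9*r^3*s^2 + r^3*s + 15*r^2*s^3 + 9*r^2*s^2 + r^2 + 7*r*s^4 + 15*r*s^3 - r*s + 7*s^4 - 56*s^2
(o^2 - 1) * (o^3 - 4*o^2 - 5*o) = o^5 - 4*o^4 - 6*o^3 + 4*o^2 + 5*o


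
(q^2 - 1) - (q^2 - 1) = 0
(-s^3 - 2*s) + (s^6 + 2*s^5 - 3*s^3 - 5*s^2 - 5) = s^6 + 2*s^5 - 4*s^3 - 5*s^2 - 2*s - 5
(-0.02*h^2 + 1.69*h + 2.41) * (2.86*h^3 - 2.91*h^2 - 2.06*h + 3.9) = -0.0572*h^5 + 4.8916*h^4 + 2.0159*h^3 - 10.5725*h^2 + 1.6264*h + 9.399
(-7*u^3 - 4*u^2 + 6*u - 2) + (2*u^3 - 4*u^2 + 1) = -5*u^3 - 8*u^2 + 6*u - 1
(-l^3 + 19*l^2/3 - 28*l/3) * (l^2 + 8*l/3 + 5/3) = -l^5 + 11*l^4/3 + 53*l^3/9 - 43*l^2/3 - 140*l/9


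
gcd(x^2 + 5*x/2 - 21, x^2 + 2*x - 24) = x + 6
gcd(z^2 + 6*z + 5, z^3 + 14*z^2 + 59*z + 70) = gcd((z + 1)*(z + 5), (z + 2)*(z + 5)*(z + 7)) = z + 5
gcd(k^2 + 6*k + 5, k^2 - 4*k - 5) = k + 1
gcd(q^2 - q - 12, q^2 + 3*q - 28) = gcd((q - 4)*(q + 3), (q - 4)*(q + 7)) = q - 4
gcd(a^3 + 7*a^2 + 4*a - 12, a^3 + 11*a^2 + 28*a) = 1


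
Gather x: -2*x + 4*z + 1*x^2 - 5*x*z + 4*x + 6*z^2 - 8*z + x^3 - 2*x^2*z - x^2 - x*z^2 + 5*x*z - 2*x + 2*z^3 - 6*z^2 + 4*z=x^3 - 2*x^2*z - x*z^2 + 2*z^3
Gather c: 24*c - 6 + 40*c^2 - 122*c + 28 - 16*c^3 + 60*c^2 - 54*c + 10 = -16*c^3 + 100*c^2 - 152*c + 32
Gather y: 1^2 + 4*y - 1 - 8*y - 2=-4*y - 2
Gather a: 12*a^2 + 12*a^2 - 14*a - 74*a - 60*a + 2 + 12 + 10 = 24*a^2 - 148*a + 24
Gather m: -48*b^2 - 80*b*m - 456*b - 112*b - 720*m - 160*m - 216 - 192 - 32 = -48*b^2 - 568*b + m*(-80*b - 880) - 440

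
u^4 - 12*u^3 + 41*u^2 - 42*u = u*(u - 7)*(u - 3)*(u - 2)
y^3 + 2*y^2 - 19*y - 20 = (y - 4)*(y + 1)*(y + 5)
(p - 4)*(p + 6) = p^2 + 2*p - 24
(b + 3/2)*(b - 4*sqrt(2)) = b^2 - 4*sqrt(2)*b + 3*b/2 - 6*sqrt(2)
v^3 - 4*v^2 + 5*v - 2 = (v - 2)*(v - 1)^2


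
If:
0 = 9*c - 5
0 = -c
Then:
No Solution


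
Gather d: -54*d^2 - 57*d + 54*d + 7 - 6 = -54*d^2 - 3*d + 1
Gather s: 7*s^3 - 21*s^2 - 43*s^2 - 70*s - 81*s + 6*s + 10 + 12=7*s^3 - 64*s^2 - 145*s + 22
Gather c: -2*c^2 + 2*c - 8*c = -2*c^2 - 6*c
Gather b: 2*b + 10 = 2*b + 10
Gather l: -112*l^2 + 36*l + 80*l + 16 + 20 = -112*l^2 + 116*l + 36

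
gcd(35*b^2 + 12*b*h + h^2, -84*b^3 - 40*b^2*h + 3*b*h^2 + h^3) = 7*b + h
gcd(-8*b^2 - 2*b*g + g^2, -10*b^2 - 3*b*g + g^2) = 2*b + g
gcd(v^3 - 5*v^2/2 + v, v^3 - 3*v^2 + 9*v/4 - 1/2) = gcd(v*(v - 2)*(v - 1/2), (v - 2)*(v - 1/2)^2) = v^2 - 5*v/2 + 1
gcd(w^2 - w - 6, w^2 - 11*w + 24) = w - 3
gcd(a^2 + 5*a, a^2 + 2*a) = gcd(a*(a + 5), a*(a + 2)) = a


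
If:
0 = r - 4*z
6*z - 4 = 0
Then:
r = 8/3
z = 2/3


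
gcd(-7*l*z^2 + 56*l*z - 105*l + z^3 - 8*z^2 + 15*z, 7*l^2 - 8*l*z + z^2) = -7*l + z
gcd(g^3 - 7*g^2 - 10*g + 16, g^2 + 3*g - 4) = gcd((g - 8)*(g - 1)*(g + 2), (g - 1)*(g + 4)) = g - 1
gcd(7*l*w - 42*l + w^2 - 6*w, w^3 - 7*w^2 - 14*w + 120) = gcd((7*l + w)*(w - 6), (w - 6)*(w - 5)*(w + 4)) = w - 6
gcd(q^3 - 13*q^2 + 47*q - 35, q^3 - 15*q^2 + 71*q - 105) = q^2 - 12*q + 35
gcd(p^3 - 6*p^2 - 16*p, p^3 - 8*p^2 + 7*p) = p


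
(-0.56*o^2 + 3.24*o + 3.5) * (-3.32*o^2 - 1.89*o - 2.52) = 1.8592*o^4 - 9.6984*o^3 - 16.3324*o^2 - 14.7798*o - 8.82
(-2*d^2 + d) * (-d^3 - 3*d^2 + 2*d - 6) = 2*d^5 + 5*d^4 - 7*d^3 + 14*d^2 - 6*d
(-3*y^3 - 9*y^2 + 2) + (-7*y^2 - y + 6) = -3*y^3 - 16*y^2 - y + 8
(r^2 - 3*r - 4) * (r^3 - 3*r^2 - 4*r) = r^5 - 6*r^4 + r^3 + 24*r^2 + 16*r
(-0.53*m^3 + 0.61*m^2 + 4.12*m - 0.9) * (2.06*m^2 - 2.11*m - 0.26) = -1.0918*m^5 + 2.3749*m^4 + 7.3379*m^3 - 10.7058*m^2 + 0.8278*m + 0.234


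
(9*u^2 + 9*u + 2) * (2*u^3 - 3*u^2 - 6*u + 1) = 18*u^5 - 9*u^4 - 77*u^3 - 51*u^2 - 3*u + 2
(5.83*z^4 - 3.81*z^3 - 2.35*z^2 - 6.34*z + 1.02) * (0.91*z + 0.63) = 5.3053*z^5 + 0.2058*z^4 - 4.5388*z^3 - 7.2499*z^2 - 3.066*z + 0.6426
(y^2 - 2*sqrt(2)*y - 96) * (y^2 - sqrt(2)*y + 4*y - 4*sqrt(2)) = y^4 - 3*sqrt(2)*y^3 + 4*y^3 - 92*y^2 - 12*sqrt(2)*y^2 - 368*y + 96*sqrt(2)*y + 384*sqrt(2)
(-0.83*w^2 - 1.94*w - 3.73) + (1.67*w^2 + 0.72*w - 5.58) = 0.84*w^2 - 1.22*w - 9.31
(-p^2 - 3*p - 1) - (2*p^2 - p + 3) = -3*p^2 - 2*p - 4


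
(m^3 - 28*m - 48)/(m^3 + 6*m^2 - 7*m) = (m^3 - 28*m - 48)/(m*(m^2 + 6*m - 7))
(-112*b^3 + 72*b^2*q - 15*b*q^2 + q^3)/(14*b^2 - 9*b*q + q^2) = (16*b^2 - 8*b*q + q^2)/(-2*b + q)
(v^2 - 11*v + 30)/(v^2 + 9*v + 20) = (v^2 - 11*v + 30)/(v^2 + 9*v + 20)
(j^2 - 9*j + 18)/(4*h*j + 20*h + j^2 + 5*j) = (j^2 - 9*j + 18)/(4*h*j + 20*h + j^2 + 5*j)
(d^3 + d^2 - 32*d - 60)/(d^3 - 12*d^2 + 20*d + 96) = (d + 5)/(d - 8)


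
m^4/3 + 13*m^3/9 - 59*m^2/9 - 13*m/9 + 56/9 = (m/3 + 1/3)*(m - 8/3)*(m - 1)*(m + 7)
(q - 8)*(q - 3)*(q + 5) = q^3 - 6*q^2 - 31*q + 120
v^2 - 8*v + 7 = (v - 7)*(v - 1)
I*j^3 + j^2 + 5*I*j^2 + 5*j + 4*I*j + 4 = (j + 4)*(j - I)*(I*j + I)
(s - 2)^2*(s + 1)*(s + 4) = s^4 + s^3 - 12*s^2 + 4*s + 16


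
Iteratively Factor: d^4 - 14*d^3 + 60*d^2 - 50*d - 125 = (d + 1)*(d^3 - 15*d^2 + 75*d - 125) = (d - 5)*(d + 1)*(d^2 - 10*d + 25) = (d - 5)^2*(d + 1)*(d - 5)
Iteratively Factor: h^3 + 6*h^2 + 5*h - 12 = (h + 3)*(h^2 + 3*h - 4) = (h + 3)*(h + 4)*(h - 1)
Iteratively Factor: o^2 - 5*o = (o)*(o - 5)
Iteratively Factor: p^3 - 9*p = (p + 3)*(p^2 - 3*p) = p*(p + 3)*(p - 3)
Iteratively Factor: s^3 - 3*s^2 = (s)*(s^2 - 3*s) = s^2*(s - 3)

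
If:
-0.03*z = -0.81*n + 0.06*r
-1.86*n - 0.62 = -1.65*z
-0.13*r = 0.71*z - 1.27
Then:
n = 0.41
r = 5.17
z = 0.84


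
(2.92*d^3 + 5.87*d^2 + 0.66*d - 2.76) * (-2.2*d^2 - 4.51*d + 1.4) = -6.424*d^5 - 26.0832*d^4 - 23.8377*d^3 + 11.3134*d^2 + 13.3716*d - 3.864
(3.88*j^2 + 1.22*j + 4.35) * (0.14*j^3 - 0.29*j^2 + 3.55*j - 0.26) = 0.5432*j^5 - 0.9544*j^4 + 14.0292*j^3 + 2.0607*j^2 + 15.1253*j - 1.131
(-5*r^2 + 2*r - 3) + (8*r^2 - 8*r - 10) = 3*r^2 - 6*r - 13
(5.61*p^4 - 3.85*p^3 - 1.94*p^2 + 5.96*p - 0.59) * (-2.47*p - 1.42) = -13.8567*p^5 + 1.5433*p^4 + 10.2588*p^3 - 11.9664*p^2 - 7.0059*p + 0.8378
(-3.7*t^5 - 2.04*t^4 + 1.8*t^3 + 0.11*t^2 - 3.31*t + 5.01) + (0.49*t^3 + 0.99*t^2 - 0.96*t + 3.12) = -3.7*t^5 - 2.04*t^4 + 2.29*t^3 + 1.1*t^2 - 4.27*t + 8.13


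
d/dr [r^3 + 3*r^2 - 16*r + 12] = 3*r^2 + 6*r - 16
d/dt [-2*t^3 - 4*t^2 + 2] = 2*t*(-3*t - 4)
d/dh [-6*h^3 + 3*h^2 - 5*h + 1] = -18*h^2 + 6*h - 5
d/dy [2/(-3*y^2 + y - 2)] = 2*(6*y - 1)/(3*y^2 - y + 2)^2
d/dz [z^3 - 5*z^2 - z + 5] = 3*z^2 - 10*z - 1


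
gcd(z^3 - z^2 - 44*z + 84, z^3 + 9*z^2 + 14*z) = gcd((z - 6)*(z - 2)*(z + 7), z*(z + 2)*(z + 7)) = z + 7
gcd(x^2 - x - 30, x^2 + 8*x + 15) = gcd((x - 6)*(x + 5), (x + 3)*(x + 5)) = x + 5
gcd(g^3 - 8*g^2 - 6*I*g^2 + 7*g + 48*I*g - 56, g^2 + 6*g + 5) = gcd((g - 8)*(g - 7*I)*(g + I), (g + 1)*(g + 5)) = 1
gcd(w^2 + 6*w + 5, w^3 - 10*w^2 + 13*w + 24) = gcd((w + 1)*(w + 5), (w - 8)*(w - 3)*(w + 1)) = w + 1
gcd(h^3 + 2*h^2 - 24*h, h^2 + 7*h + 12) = 1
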